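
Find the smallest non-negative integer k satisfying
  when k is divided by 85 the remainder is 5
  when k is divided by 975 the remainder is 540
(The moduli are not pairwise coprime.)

10290

gcd(85, 975) = 5 and 5 | (540 − 5), so the pair is consistent; merging gives k ≡ 10290 (mod 16575), where 16575 = lcm(85, 975).
The solution is unique modulo lcm(85, 975) = 16575.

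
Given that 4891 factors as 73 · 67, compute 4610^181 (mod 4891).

Mod 73: 4610 ≡ 11; by Fermat, exponent reduces to 181 mod 72 = 37; 11^37 ≡ 62 (mod 73).
Mod 67: 4610 ≡ 54; by Fermat, exponent reduces to 181 mod 66 = 49; 54^49 ≡ 6 (mod 67).
Combine by CRT: x ≡ 62 (mod 73), x ≡ 6 (mod 67) ⇒ x ≡ 1011 (mod 4891).

1011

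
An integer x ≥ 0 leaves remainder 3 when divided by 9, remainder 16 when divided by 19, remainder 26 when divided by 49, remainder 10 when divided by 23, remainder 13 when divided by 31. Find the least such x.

The moduli are pairwise coprime; N = 9·19·49·23·31 = 5974227.
N/9 = 663803; 663803 ≡ 8 (mod 9); 8·8 ≡ 1, so inverse 8.
N/19 = 314433; 314433 ≡ 2 (mod 19); 2·10 ≡ 1, so inverse 10.
N/49 = 121923; 121923 ≡ 11 (mod 49); 11·9 ≡ 1, so inverse 9.
N/23 = 259749; 259749 ≡ 10 (mod 23); 10·7 ≡ 1, so inverse 7.
N/31 = 192717; 192717 ≡ 21 (mod 31); 21·3 ≡ 1, so inverse 3.
x ≡ 3·663803·8 + 16·314433·10 + 26·121923·9 + 10·259749·7 + 13·192717·3 = 120468927.
120468927 mod 5974227 = 984387.

984387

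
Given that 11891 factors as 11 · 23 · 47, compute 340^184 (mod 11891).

8273

Mod 11: 340 ≡ 10; by Fermat, exponent reduces to 184 mod 10 = 4; 10^4 ≡ 1 (mod 11).
Mod 23: 340 ≡ 18; by Fermat, exponent reduces to 184 mod 22 = 8; 18^8 ≡ 16 (mod 23).
Mod 47: 340 ≡ 11; since 46 | 184, by Fermat 11^184 ≡ 1 (mod 47).
Combine by CRT: x ≡ 1 (mod 11), x ≡ 16 (mod 23), x ≡ 1 (mod 47) ⇒ x ≡ 8273 (mod 11891).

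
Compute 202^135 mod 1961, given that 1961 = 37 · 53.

Mod 37: 202 ≡ 17; by Fermat, exponent reduces to 135 mod 36 = 27; 17^27 ≡ 31 (mod 37).
Mod 53: 202 ≡ 43; by Fermat, exponent reduces to 135 mod 52 = 31; 43^31 ≡ 11 (mod 53).
Combine by CRT: x ≡ 31 (mod 37), x ≡ 11 (mod 53) ⇒ x ≡ 1548 (mod 1961).

1548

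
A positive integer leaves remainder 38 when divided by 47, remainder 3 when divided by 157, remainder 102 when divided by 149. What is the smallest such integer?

The moduli are pairwise coprime; N = 47·157·149 = 1099471.
N/47 = 23393; 23393 ≡ 34 (mod 47); 34·18 ≡ 1, so inverse 18.
N/157 = 7003; 7003 ≡ 95 (mod 157); 95·119 ≡ 1, so inverse 119.
N/149 = 7379; 7379 ≡ 78 (mod 149); 78·128 ≡ 1, so inverse 128.
m ≡ 38·23393·18 + 3·7003·119 + 102·7379·128 = 114841107.
114841107 mod 1099471 = 496123.

496123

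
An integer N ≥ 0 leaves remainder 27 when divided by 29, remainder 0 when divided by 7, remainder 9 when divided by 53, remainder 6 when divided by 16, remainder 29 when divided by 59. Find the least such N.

The moduli are pairwise coprime; M = 29·7·53·16·59 = 10156496.
M/29 = 350224; 350224 ≡ 20 (mod 29); 20·16 ≡ 1, so inverse 16.
M/7 = 1450928; 1450928 ≡ 3 (mod 7); 3·5 ≡ 1, so inverse 5.
M/53 = 191632; 191632 ≡ 37 (mod 53); 37·43 ≡ 1, so inverse 43.
M/16 = 634781; 634781 ≡ 13 (mod 16); 13·5 ≡ 1, so inverse 5.
M/59 = 172144; 172144 ≡ 41 (mod 59); 41·36 ≡ 1, so inverse 36.
N ≡ 27·350224·16 + 0·1450928·5 + 9·191632·43 + 6·634781·5 + 29·172144·36 = 424220118.
424220118 mod 10156496 = 7803782.

7803782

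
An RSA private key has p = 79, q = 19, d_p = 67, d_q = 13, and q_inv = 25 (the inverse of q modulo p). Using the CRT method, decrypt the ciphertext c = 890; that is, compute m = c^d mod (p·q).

m₁ = c^(d_p) mod p: c ≡ 21 (mod 79), and 21^67 mod 79 = 46.
m₂ = c^(d_q) mod q: c ≡ 16 (mod 19), and 16^13 mod 19 = 5.
h = q_inv·(m₁ − m₂) mod p = 25·(46 − 5) mod 79 = 77.
m = m₂ + h·q = 5 + 77·19 = 1468.

1468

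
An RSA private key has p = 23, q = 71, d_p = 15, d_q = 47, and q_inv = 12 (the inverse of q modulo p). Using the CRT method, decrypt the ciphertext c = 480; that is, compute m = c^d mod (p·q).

m₁ = c^(d_p) mod p: c ≡ 20 (mod 23), and 20^15 mod 23 = 11.
m₂ = c^(d_q) mod q: c ≡ 54 (mod 71), and 54^47 mod 71 = 5.
h = q_inv·(m₁ − m₂) mod p = 12·(11 − 5) mod 23 = 3.
m = m₂ + h·q = 5 + 3·71 = 218.

218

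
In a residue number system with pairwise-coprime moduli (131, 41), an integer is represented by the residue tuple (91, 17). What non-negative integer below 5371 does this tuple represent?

222

From x ≡ 91 (mod 131) write x = 91 + 131t. Substituting into x ≡ 17 (mod 41) gives 131t ≡ 8 (mod 41), and since 8⁻¹ ≡ 36 (mod 41), t ≡ 1. Hence x ≡ 91 + 131·1 = 222 (mod 5371).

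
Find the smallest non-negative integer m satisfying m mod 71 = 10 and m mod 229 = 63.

2353

Combine the congruences pairwise.
From m ≡ 10 (mod 71) write m = 10 + 71t. Substituting into m ≡ 63 (mod 229) gives 71t ≡ 53 (mod 229), and since 71⁻¹ ≡ 100 (mod 229), t ≡ 33. Hence m ≡ 10 + 71·33 = 2353 (mod 16259).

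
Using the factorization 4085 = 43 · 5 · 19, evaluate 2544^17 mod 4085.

2574

Mod 43: 2544 ≡ 7; 7^17 ≡ 37 (mod 43).
Mod 5: 2544 ≡ 4; by Fermat, exponent reduces to 17 mod 4 = 1; 4^1 ≡ 4 (mod 5).
Mod 19: 2544 ≡ 17; 17^17 ≡ 9 (mod 19).
Combine by CRT: x ≡ 37 (mod 43), x ≡ 4 (mod 5), x ≡ 9 (mod 19) ⇒ x ≡ 2574 (mod 4085).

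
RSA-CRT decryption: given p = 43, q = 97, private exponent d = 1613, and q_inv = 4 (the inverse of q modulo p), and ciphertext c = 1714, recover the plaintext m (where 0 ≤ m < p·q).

d_p = d mod (p−1) = 1613 mod 42 = 17; d_q = d mod (q−1) = 77.
m₁ = c^(d_p) mod p: c ≡ 37 (mod 43), and 37^17 mod 43 = 7.
m₂ = c^(d_q) mod q: c ≡ 65 (mod 97), and 65^77 mod 97 = 95.
h = q_inv·(m₁ − m₂) mod p = 4·(7 − 95) mod 43 = 35.
m = m₂ + h·q = 95 + 35·97 = 3490.

3490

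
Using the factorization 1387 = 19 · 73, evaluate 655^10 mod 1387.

Mod 19: 655 ≡ 9; 9^10 ≡ 9 (mod 19).
Mod 73: 655 ≡ 71; 71^10 ≡ 2 (mod 73).
Combine by CRT: x ≡ 9 (mod 19), x ≡ 2 (mod 73) ⇒ x ≡ 294 (mod 1387).

294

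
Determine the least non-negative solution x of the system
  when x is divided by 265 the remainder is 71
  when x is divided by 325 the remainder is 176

gcd(265, 325) = 5 and 5 | (176 − 71), so the pair is consistent; merging gives x ≡ 12526 (mod 17225), where 17225 = lcm(265, 325).
The solution is unique modulo lcm(265, 325) = 17225.

12526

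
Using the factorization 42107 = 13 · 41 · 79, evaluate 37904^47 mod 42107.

10299

Mod 13: 37904 ≡ 9; by Fermat, exponent reduces to 47 mod 12 = 11; 9^11 ≡ 3 (mod 13).
Mod 41: 37904 ≡ 20; by Fermat, exponent reduces to 47 mod 40 = 7; 20^7 ≡ 8 (mod 41).
Mod 79: 37904 ≡ 63; 63^47 ≡ 29 (mod 79).
Combine by CRT: x ≡ 3 (mod 13), x ≡ 8 (mod 41), x ≡ 29 (mod 79) ⇒ x ≡ 10299 (mod 42107).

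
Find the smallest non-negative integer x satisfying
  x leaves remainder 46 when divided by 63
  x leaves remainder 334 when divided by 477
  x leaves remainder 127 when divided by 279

Combine the congruences pairwise.
gcd(63, 477) = 9 and 9 | (334 − 46), so the pair is consistent; merging gives x ≡ 3196 (mod 3339), where 3339 = lcm(63, 477).
gcd(3339, 279) = 9 and 9 | (127 − 3196), so the pair is consistent; merging gives x ≡ 3196 (mod 103509), where 103509 = lcm(3339, 279).
The solution is unique modulo lcm(63, 477, 279) = 103509.

3196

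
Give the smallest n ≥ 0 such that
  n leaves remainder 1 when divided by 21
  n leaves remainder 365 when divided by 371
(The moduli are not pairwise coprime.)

gcd(21, 371) = 7 and 7 | (365 − 1), so the pair is consistent; merging gives n ≡ 736 (mod 1113), where 1113 = lcm(21, 371).
The solution is unique modulo lcm(21, 371) = 1113.

736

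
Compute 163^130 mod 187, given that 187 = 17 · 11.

100

Mod 17: 163 ≡ 10; by Fermat, exponent reduces to 130 mod 16 = 2; 10^2 ≡ 15 (mod 17).
Mod 11: 163 ≡ 9; since 10 | 130, by Fermat 9^130 ≡ 1 (mod 11).
Combine by CRT: x ≡ 15 (mod 17), x ≡ 1 (mod 11) ⇒ x ≡ 100 (mod 187).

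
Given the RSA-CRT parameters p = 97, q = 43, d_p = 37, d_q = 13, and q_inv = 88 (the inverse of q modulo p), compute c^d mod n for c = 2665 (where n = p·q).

m₁ = c^(d_p) mod p: c ≡ 46 (mod 97), and 46^37 mod 97 = 63.
m₂ = c^(d_q) mod q: c ≡ 42 (mod 43), and 42^13 mod 43 = 42.
h = q_inv·(m₁ − m₂) mod p = 88·(63 − 42) mod 97 = 5.
m = m₂ + h·q = 42 + 5·43 = 257.

257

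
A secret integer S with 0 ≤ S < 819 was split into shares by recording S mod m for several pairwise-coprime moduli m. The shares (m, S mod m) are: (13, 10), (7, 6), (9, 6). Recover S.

The moduli are pairwise coprime; N = 13·7·9 = 819.
N/13 = 63; 63 ≡ 11 (mod 13); 11·6 ≡ 1, so inverse 6.
N/7 = 117; 117 ≡ 5 (mod 7); 5·3 ≡ 1, so inverse 3.
N/9 = 91; 91 ≡ 1 (mod 9), inverse 1.
S ≡ 10·63·6 + 6·117·3 + 6·91·1 = 6432.
6432 mod 819 = 699.

699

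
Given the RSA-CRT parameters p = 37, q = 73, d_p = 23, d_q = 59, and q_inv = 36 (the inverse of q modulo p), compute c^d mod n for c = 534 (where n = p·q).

2549

m₁ = c^(d_p) mod p: c ≡ 16 (mod 37), and 16^23 mod 37 = 33.
m₂ = c^(d_q) mod q: c ≡ 23 (mod 73), and 23^59 mod 73 = 67.
h = q_inv·(m₁ − m₂) mod p = 36·(33 − 67) mod 37 = 34.
m = m₂ + h·q = 67 + 34·73 = 2549.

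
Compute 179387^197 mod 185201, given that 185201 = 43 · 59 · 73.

Mod 43: 179387 ≡ 34; by Fermat, exponent reduces to 197 mod 42 = 29; 34^29 ≡ 20 (mod 43).
Mod 59: 179387 ≡ 27; by Fermat, exponent reduces to 197 mod 58 = 23; 27^23 ≡ 29 (mod 59).
Mod 73: 179387 ≡ 26; by Fermat, exponent reduces to 197 mod 72 = 53; 26^53 ≡ 60 (mod 73).
Combine by CRT: x ≡ 20 (mod 43), x ≡ 29 (mod 59), x ≡ 60 (mod 73) ⇒ x ≡ 176793 (mod 185201).

176793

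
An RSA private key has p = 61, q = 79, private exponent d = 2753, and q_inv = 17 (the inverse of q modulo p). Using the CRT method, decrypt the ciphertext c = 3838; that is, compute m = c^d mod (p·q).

d_p = d mod (p−1) = 2753 mod 60 = 53; d_q = d mod (q−1) = 23.
m₁ = c^(d_p) mod p: c ≡ 56 (mod 61), and 56^53 mod 61 = 42.
m₂ = c^(d_q) mod q: c ≡ 46 (mod 79), and 46^23 mod 79 = 10.
h = q_inv·(m₁ − m₂) mod p = 17·(42 − 10) mod 61 = 56.
m = m₂ + h·q = 10 + 56·79 = 4434.

4434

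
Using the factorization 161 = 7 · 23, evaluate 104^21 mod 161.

48

Mod 7: 104 ≡ 6; by Fermat, exponent reduces to 21 mod 6 = 3; 6^3 ≡ 6 (mod 7).
Mod 23: 104 ≡ 12; 12^21 ≡ 2 (mod 23).
Combine by CRT: x ≡ 6 (mod 7), x ≡ 2 (mod 23) ⇒ x ≡ 48 (mod 161).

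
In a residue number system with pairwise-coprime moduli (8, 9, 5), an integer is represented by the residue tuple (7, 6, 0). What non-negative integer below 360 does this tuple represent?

15

The moduli are pairwise coprime; N = 8·9·5 = 360.
N/8 = 45; 45 ≡ 5 (mod 8); 5·5 ≡ 1, so inverse 5.
N/9 = 40; 40 ≡ 4 (mod 9); 4·7 ≡ 1, so inverse 7.
N/5 = 72; 72 ≡ 2 (mod 5); 2·3 ≡ 1, so inverse 3.
x ≡ 7·45·5 + 6·40·7 + 0·72·3 = 3255.
3255 mod 360 = 15.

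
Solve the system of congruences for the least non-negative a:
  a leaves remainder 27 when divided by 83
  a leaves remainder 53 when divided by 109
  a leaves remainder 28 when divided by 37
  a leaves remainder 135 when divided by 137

13235705

From a ≡ 27 (mod 83) write a = 27 + 83t. Substituting into a ≡ 53 (mod 109) gives 83t ≡ 26 (mod 109), and since 83⁻¹ ≡ 88 (mod 109), t ≡ 108. Hence a ≡ 27 + 83·108 = 8991 (mod 9047).
From a ≡ 8991 (mod 9047) write a = 8991 + 9047t. Substituting into a ≡ 28 (mod 37) gives 9047t ≡ 28 (mod 37), and since 19⁻¹ ≡ 2 (mod 37), t ≡ 19. Hence a ≡ 8991 + 9047·19 = 180884 (mod 334739).
From a ≡ 180884 (mod 334739) write a = 180884 + 334739t. Substituting into a ≡ 135 (mod 137) gives 334739t ≡ 91 (mod 137), and since 48⁻¹ ≡ 20 (mod 137), t ≡ 39. Hence a ≡ 180884 + 334739·39 = 13235705 (mod 45859243).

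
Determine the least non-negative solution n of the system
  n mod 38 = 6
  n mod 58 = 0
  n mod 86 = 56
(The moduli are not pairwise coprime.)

gcd(38, 58) = 2 and 2 | (0 − 6), so the pair is consistent; merging gives n ≡ 348 (mod 1102), where 1102 = lcm(38, 58).
gcd(1102, 86) = 2 and 2 | (56 − 348), so the pair is consistent; merging gives n ≡ 32306 (mod 47386), where 47386 = lcm(1102, 86).
The solution is unique modulo lcm(38, 58, 86) = 47386.

32306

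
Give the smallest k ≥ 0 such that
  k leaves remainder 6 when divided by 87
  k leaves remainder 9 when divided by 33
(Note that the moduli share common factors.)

gcd(87, 33) = 3 and 3 | (9 − 6), so the pair is consistent; merging gives k ≡ 702 (mod 957), where 957 = lcm(87, 33).
The solution is unique modulo lcm(87, 33) = 957.

702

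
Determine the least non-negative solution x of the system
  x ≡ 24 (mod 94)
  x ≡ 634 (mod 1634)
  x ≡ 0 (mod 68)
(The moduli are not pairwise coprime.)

1871564

Combine the congruences pairwise.
gcd(94, 1634) = 2 and 2 | (634 − 24), so the pair is consistent; merging gives x ≡ 28412 (mod 76798), where 76798 = lcm(94, 1634).
gcd(76798, 68) = 2 and 2 | (0 − 28412), so the pair is consistent; merging gives x ≡ 1871564 (mod 2611132), where 2611132 = lcm(76798, 68).
The solution is unique modulo lcm(94, 1634, 68) = 2611132.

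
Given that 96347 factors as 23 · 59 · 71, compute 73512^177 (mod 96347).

57458

Mod 23: 73512 ≡ 4; by Fermat, exponent reduces to 177 mod 22 = 1; 4^1 ≡ 4 (mod 23).
Mod 59: 73512 ≡ 57; by Fermat, exponent reduces to 177 mod 58 = 3; 57^3 ≡ 51 (mod 59).
Mod 71: 73512 ≡ 27; by Fermat, exponent reduces to 177 mod 70 = 37; 27^37 ≡ 19 (mod 71).
Combine by CRT: x ≡ 4 (mod 23), x ≡ 51 (mod 59), x ≡ 19 (mod 71) ⇒ x ≡ 57458 (mod 96347).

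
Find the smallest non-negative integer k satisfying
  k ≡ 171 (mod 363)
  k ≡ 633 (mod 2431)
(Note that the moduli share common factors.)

Combine the congruences pairwise.
gcd(363, 2431) = 11 and 11 | (633 − 171), so the pair is consistent; merging gives k ≡ 58977 (mod 80223), where 80223 = lcm(363, 2431).
The solution is unique modulo lcm(363, 2431) = 80223.

58977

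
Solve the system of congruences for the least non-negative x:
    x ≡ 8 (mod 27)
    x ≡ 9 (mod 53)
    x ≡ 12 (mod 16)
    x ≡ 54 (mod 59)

The moduli are pairwise coprime; N = 27·53·16·59 = 1350864.
N/27 = 50032; 50032 ≡ 1 (mod 27), inverse 1.
N/53 = 25488; 25488 ≡ 48 (mod 53); 48·21 ≡ 1, so inverse 21.
N/16 = 84429; 84429 ≡ 13 (mod 16); 13·5 ≡ 1, so inverse 5.
N/59 = 22896; 22896 ≡ 4 (mod 59); 4·15 ≡ 1, so inverse 15.
x ≡ 8·50032·1 + 9·25488·21 + 12·84429·5 + 54·22896·15 = 28828988.
28828988 mod 1350864 = 460844.

460844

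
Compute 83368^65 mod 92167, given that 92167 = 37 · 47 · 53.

77379

Mod 37: 83368 ≡ 7; by Fermat, exponent reduces to 65 mod 36 = 29; 7^29 ≡ 12 (mod 37).
Mod 47: 83368 ≡ 37; by Fermat, exponent reduces to 65 mod 46 = 19; 37^19 ≡ 17 (mod 47).
Mod 53: 83368 ≡ 52; by Fermat, exponent reduces to 65 mod 52 = 13; 52^13 ≡ 52 (mod 53).
Combine by CRT: x ≡ 12 (mod 37), x ≡ 17 (mod 47), x ≡ 52 (mod 53) ⇒ x ≡ 77379 (mod 92167).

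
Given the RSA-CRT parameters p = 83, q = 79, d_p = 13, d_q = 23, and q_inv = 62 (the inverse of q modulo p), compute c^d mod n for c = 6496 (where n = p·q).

m₁ = c^(d_p) mod p: c ≡ 22 (mod 83), and 22^13 mod 83 = 52.
m₂ = c^(d_q) mod q: c ≡ 18 (mod 79), and 18^23 mod 79 = 62.
h = q_inv·(m₁ − m₂) mod p = 62·(52 − 62) mod 83 = 44.
m = m₂ + h·q = 62 + 44·79 = 3538.

3538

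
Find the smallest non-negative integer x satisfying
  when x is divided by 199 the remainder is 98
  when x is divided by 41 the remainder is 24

From x ≡ 98 (mod 199) write x = 98 + 199t. Substituting into x ≡ 24 (mod 41) gives 199t ≡ 8 (mod 41), and since 35⁻¹ ≡ 34 (mod 41), t ≡ 26. Hence x ≡ 98 + 199·26 = 5272 (mod 8159).

5272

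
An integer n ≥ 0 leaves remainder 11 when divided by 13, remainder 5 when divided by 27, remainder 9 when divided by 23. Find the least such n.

From n ≡ 11 (mod 13) write n = 11 + 13t. Substituting into n ≡ 5 (mod 27) gives 13t ≡ 21 (mod 27), and since 13⁻¹ ≡ 25 (mod 27), t ≡ 12. Hence n ≡ 11 + 13·12 = 167 (mod 351).
From n ≡ 167 (mod 351) write n = 167 + 351t. Substituting into n ≡ 9 (mod 23) gives 351t ≡ 3 (mod 23), and since 6⁻¹ ≡ 4 (mod 23), t ≡ 12. Hence n ≡ 167 + 351·12 = 4379 (mod 8073).

4379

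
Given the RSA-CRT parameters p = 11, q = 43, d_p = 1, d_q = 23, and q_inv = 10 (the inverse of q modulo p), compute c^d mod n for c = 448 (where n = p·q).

63

m₁ = c^(d_p) mod p: c ≡ 8 (mod 11), and 8^1 mod 11 = 8.
m₂ = c^(d_q) mod q: c ≡ 18 (mod 43), and 18^23 mod 43 = 20.
h = q_inv·(m₁ − m₂) mod p = 10·(8 − 20) mod 11 = 1.
m = m₂ + h·q = 20 + 1·43 = 63.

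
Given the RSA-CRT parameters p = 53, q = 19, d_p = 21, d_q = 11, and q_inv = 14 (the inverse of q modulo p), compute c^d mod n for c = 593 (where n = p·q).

130

m₁ = c^(d_p) mod p: c ≡ 10 (mod 53), and 10^21 mod 53 = 24.
m₂ = c^(d_q) mod q: c ≡ 4 (mod 19), and 4^11 mod 19 = 16.
h = q_inv·(m₁ − m₂) mod p = 14·(24 − 16) mod 53 = 6.
m = m₂ + h·q = 16 + 6·19 = 130.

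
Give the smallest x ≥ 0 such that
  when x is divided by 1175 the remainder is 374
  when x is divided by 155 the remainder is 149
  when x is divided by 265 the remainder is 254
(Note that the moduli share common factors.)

gcd(1175, 155) = 5 and 5 | (149 − 374), so the pair is consistent; merging gives x ≡ 15649 (mod 36425), where 36425 = lcm(1175, 155).
gcd(36425, 265) = 5 and 5 | (254 − 15649), so the pair is consistent; merging gives x ≡ 88499 (mod 1930525), where 1930525 = lcm(36425, 265).
The solution is unique modulo lcm(1175, 155, 265) = 1930525.

88499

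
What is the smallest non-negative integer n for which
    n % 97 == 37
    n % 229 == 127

9058

From n ≡ 37 (mod 97) write n = 37 + 97t. Substituting into n ≡ 127 (mod 229) gives 97t ≡ 90 (mod 229), and since 97⁻¹ ≡ 85 (mod 229), t ≡ 93. Hence n ≡ 37 + 97·93 = 9058 (mod 22213).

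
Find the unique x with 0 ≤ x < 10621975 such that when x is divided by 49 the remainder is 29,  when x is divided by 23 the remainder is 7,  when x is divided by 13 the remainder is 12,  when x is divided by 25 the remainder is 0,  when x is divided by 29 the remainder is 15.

5327750

From x ≡ 29 (mod 49) write x = 29 + 49t. Substituting into x ≡ 7 (mod 23) gives 49t ≡ 1 (mod 23), and since 3⁻¹ ≡ 8 (mod 23), t ≡ 8. Hence x ≡ 29 + 49·8 = 421 (mod 1127).
From x ≡ 421 (mod 1127) write x = 421 + 1127t. Substituting into x ≡ 12 (mod 13) gives 1127t ≡ 7 (mod 13), and since 9⁻¹ ≡ 3 (mod 13), t ≡ 8. Hence x ≡ 421 + 1127·8 = 9437 (mod 14651).
From x ≡ 9437 (mod 14651) write x = 9437 + 14651t. Substituting into x ≡ 0 (mod 25) gives 14651t ≡ 13 (mod 25), and since 1⁻¹ ≡ 1 (mod 25), t ≡ 13. Hence x ≡ 9437 + 14651·13 = 199900 (mod 366275).
From x ≡ 199900 (mod 366275) write x = 199900 + 366275t. Substituting into x ≡ 15 (mod 29) gives 366275t ≡ 12 (mod 29), and since 5⁻¹ ≡ 6 (mod 29), t ≡ 14. Hence x ≡ 199900 + 366275·14 = 5327750 (mod 10621975).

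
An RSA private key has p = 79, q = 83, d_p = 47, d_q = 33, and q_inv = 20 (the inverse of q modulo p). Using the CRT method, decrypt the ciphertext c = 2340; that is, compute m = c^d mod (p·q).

2144

m₁ = c^(d_p) mod p: c ≡ 49 (mod 79), and 49^47 mod 79 = 11.
m₂ = c^(d_q) mod q: c ≡ 16 (mod 83), and 16^33 mod 83 = 69.
h = q_inv·(m₁ − m₂) mod p = 20·(11 − 69) mod 79 = 25.
m = m₂ + h·q = 69 + 25·83 = 2144.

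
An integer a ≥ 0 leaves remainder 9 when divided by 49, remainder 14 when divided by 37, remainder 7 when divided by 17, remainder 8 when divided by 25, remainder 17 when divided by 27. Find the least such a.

666458

Combine the congruences pairwise.
From a ≡ 9 (mod 49) write a = 9 + 49t. Substituting into a ≡ 14 (mod 37) gives 49t ≡ 5 (mod 37), and since 12⁻¹ ≡ 34 (mod 37), t ≡ 22. Hence a ≡ 9 + 49·22 = 1087 (mod 1813).
From a ≡ 1087 (mod 1813) write a = 1087 + 1813t. Substituting into a ≡ 7 (mod 17) gives 1813t ≡ 8 (mod 17), and since 11⁻¹ ≡ 14 (mod 17), t ≡ 10. Hence a ≡ 1087 + 1813·10 = 19217 (mod 30821).
From a ≡ 19217 (mod 30821) write a = 19217 + 30821t. Substituting into a ≡ 8 (mod 25) gives 30821t ≡ 16 (mod 25), and since 21⁻¹ ≡ 6 (mod 25), t ≡ 21. Hence a ≡ 19217 + 30821·21 = 666458 (mod 770525).
From a ≡ 666458 (mod 770525) write a = 666458 + 770525t. Substituting into a ≡ 17 (mod 27) gives 770525t ≡ 0 (mod 27), and since 26⁻¹ ≡ 26 (mod 27), t ≡ 0. Hence a ≡ 666458 + 770525·0 = 666458 (mod 20804175).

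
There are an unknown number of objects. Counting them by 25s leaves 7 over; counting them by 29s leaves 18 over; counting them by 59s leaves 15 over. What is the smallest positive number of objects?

From N ≡ 7 (mod 25) write N = 7 + 25t. Substituting into N ≡ 18 (mod 29) gives 25t ≡ 11 (mod 29), and since 25⁻¹ ≡ 7 (mod 29), t ≡ 19. Hence N ≡ 7 + 25·19 = 482 (mod 725).
From N ≡ 482 (mod 725) write N = 482 + 725t. Substituting into N ≡ 15 (mod 59) gives 725t ≡ 5 (mod 59), and since 17⁻¹ ≡ 7 (mod 59), t ≡ 35. Hence N ≡ 482 + 725·35 = 25857 (mod 42775).

25857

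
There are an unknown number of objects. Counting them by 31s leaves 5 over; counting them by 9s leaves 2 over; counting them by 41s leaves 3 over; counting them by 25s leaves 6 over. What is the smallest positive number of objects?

23906

Combine the congruences pairwise.
From N ≡ 5 (mod 31) write N = 5 + 31t. Substituting into N ≡ 2 (mod 9) gives 31t ≡ 6 (mod 9), and since 4⁻¹ ≡ 7 (mod 9), t ≡ 6. Hence N ≡ 5 + 31·6 = 191 (mod 279).
From N ≡ 191 (mod 279) write N = 191 + 279t. Substituting into N ≡ 3 (mod 41) gives 279t ≡ 17 (mod 41), and since 33⁻¹ ≡ 5 (mod 41), t ≡ 3. Hence N ≡ 191 + 279·3 = 1028 (mod 11439).
From N ≡ 1028 (mod 11439) write N = 1028 + 11439t. Substituting into N ≡ 6 (mod 25) gives 11439t ≡ 3 (mod 25), and since 14⁻¹ ≡ 9 (mod 25), t ≡ 2. Hence N ≡ 1028 + 11439·2 = 23906 (mod 285975).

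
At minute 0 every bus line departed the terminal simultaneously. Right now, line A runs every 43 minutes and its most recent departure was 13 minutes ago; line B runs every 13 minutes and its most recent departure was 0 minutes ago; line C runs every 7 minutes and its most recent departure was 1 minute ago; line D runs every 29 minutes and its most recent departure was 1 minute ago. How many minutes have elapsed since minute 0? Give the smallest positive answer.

104546

The moduli are pairwise coprime; N = 43·13·7·29 = 113477.
N/43 = 2639; 2639 ≡ 16 (mod 43); 16·35 ≡ 1, so inverse 35.
N/13 = 8729; 8729 ≡ 6 (mod 13); 6·11 ≡ 1, so inverse 11.
N/7 = 16211; 16211 ≡ 6 (mod 7); 6·6 ≡ 1, so inverse 6.
N/29 = 3913; 3913 ≡ 27 (mod 29); 27·14 ≡ 1, so inverse 14.
t ≡ 13·2639·35 + 0·8729·11 + 1·16211·6 + 1·3913·14 = 1352793.
1352793 mod 113477 = 104546.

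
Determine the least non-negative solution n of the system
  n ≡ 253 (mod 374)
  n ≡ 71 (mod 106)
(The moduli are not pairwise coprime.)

3993

gcd(374, 106) = 2 and 2 | (71 − 253), so the pair is consistent; merging gives n ≡ 3993 (mod 19822), where 19822 = lcm(374, 106).
The solution is unique modulo lcm(374, 106) = 19822.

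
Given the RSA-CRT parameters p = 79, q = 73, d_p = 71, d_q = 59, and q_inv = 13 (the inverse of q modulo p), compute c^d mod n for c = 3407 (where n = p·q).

2704

m₁ = c^(d_p) mod p: c ≡ 10 (mod 79), and 10^71 mod 79 = 18.
m₂ = c^(d_q) mod q: c ≡ 49 (mod 73), and 49^59 mod 73 = 3.
h = q_inv·(m₁ − m₂) mod p = 13·(18 − 3) mod 79 = 37.
m = m₂ + h·q = 3 + 37·73 = 2704.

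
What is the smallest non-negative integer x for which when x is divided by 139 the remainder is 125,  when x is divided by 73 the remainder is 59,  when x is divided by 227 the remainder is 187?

From x ≡ 125 (mod 139) write x = 125 + 139t. Substituting into x ≡ 59 (mod 73) gives 139t ≡ 7 (mod 73), and since 66⁻¹ ≡ 52 (mod 73), t ≡ 72. Hence x ≡ 125 + 139·72 = 10133 (mod 10147).
From x ≡ 10133 (mod 10147) write x = 10133 + 10147t. Substituting into x ≡ 187 (mod 227) gives 10147t ≡ 42 (mod 227), and since 159⁻¹ ≡ 10 (mod 227), t ≡ 193. Hence x ≡ 10133 + 10147·193 = 1968504 (mod 2303369).

1968504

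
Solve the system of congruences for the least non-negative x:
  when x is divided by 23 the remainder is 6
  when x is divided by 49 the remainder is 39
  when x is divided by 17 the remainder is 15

627

The moduli are pairwise coprime; N = 23·49·17 = 19159.
N/23 = 833; 833 ≡ 5 (mod 23); 5·14 ≡ 1, so inverse 14.
N/49 = 391; 391 ≡ 48 (mod 49); 48·48 ≡ 1, so inverse 48.
N/17 = 1127; 1127 ≡ 5 (mod 17); 5·7 ≡ 1, so inverse 7.
x ≡ 6·833·14 + 39·391·48 + 15·1127·7 = 920259.
920259 mod 19159 = 627.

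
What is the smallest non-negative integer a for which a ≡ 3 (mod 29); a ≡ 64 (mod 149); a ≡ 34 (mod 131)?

318626

The moduli are pairwise coprime; N = 29·149·131 = 566051.
N/29 = 19519; 19519 ≡ 2 (mod 29); 2·15 ≡ 1, so inverse 15.
N/149 = 3799; 3799 ≡ 74 (mod 149); 74·147 ≡ 1, so inverse 147.
N/131 = 4321; 4321 ≡ 129 (mod 131); 129·65 ≡ 1, so inverse 65.
a ≡ 3·19519·15 + 64·3799·147 + 34·4321·65 = 46168757.
46168757 mod 566051 = 318626.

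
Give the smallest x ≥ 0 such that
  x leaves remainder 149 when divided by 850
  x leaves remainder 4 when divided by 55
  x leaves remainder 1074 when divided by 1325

460849

Combine the congruences pairwise.
gcd(850, 55) = 5 and 5 | (4 − 149), so the pair is consistent; merging gives x ≡ 2699 (mod 9350), where 9350 = lcm(850, 55).
gcd(9350, 1325) = 25 and 25 | (1074 − 2699), so the pair is consistent; merging gives x ≡ 460849 (mod 495550), where 495550 = lcm(9350, 1325).
The solution is unique modulo lcm(850, 55, 1325) = 495550.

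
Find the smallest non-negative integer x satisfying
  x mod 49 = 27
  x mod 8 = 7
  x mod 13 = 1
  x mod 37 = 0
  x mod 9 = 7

843415

The moduli are pairwise coprime; N = 49·8·13·37·9 = 1696968.
N/49 = 34632; 34632 ≡ 38 (mod 49); 38·40 ≡ 1, so inverse 40.
N/8 = 212121; 212121 ≡ 1 (mod 8), inverse 1.
N/13 = 130536; 130536 ≡ 3 (mod 13); 3·9 ≡ 1, so inverse 9.
N/37 = 45864; 45864 ≡ 21 (mod 37); 21·30 ≡ 1, so inverse 30.
N/9 = 188552; 188552 ≡ 2 (mod 9); 2·5 ≡ 1, so inverse 5.
x ≡ 27·34632·40 + 7·212121·1 + 1·130536·9 + 0·45864·30 + 7·188552·5 = 46661551.
46661551 mod 1696968 = 843415.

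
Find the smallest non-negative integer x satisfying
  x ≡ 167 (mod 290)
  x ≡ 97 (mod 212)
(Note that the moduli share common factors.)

8577

gcd(290, 212) = 2 and 2 | (97 − 167), so the pair is consistent; merging gives x ≡ 8577 (mod 30740), where 30740 = lcm(290, 212).
The solution is unique modulo lcm(290, 212) = 30740.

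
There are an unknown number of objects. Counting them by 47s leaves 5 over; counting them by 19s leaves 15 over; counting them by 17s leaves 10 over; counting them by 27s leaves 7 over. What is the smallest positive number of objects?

From N ≡ 5 (mod 47) write N = 5 + 47t. Substituting into N ≡ 15 (mod 19) gives 47t ≡ 10 (mod 19), and since 9⁻¹ ≡ 17 (mod 19), t ≡ 18. Hence N ≡ 5 + 47·18 = 851 (mod 893).
From N ≡ 851 (mod 893) write N = 851 + 893t. Substituting into N ≡ 10 (mod 17) gives 893t ≡ 9 (mod 17), and since 9⁻¹ ≡ 2 (mod 17), t ≡ 1. Hence N ≡ 851 + 893·1 = 1744 (mod 15181).
From N ≡ 1744 (mod 15181) write N = 1744 + 15181t. Substituting into N ≡ 7 (mod 27) gives 15181t ≡ 18 (mod 27), and since 7⁻¹ ≡ 4 (mod 27), t ≡ 18. Hence N ≡ 1744 + 15181·18 = 275002 (mod 409887).

275002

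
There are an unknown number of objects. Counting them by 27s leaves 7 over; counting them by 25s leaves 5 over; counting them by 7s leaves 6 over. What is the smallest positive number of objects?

The moduli are pairwise coprime; M = 27·25·7 = 4725.
M/27 = 175; 175 ≡ 13 (mod 27); 13·25 ≡ 1, so inverse 25.
M/25 = 189; 189 ≡ 14 (mod 25); 14·9 ≡ 1, so inverse 9.
M/7 = 675; 675 ≡ 3 (mod 7); 3·5 ≡ 1, so inverse 5.
N ≡ 7·175·25 + 5·189·9 + 6·675·5 = 59380.
59380 mod 4725 = 2680.

2680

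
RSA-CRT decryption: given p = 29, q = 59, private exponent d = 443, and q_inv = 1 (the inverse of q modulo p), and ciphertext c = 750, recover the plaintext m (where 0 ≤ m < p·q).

828

d_p = d mod (p−1) = 443 mod 28 = 23; d_q = d mod (q−1) = 37.
m₁ = c^(d_p) mod p: c ≡ 25 (mod 29), and 25^23 mod 29 = 16.
m₂ = c^(d_q) mod q: c ≡ 42 (mod 59), and 42^37 mod 59 = 2.
h = q_inv·(m₁ − m₂) mod p = 1·(16 − 2) mod 29 = 14.
m = m₂ + h·q = 2 + 14·59 = 828.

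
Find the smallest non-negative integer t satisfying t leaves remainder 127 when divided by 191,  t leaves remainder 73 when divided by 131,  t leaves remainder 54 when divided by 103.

The moduli are pairwise coprime; N = 191·131·103 = 2577163.
N/191 = 13493; 13493 ≡ 123 (mod 191); 123·132 ≡ 1, so inverse 132.
N/131 = 19673; 19673 ≡ 23 (mod 131); 23·57 ≡ 1, so inverse 57.
N/103 = 25021; 25021 ≡ 95 (mod 103); 95·90 ≡ 1, so inverse 90.
t ≡ 127·13493·132 + 73·19673·57 + 54·25021·90 = 429658065.
429658065 mod 2577163 = 1849007.

1849007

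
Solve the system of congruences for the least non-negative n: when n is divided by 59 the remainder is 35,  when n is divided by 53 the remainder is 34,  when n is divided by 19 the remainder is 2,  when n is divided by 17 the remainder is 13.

800016

The moduli are pairwise coprime; M = 59·53·19·17 = 1010021.
M/59 = 17119; 17119 ≡ 9 (mod 59); 9·46 ≡ 1, so inverse 46.
M/53 = 19057; 19057 ≡ 30 (mod 53); 30·23 ≡ 1, so inverse 23.
M/19 = 53159; 53159 ≡ 16 (mod 19); 16·6 ≡ 1, so inverse 6.
M/17 = 59413; 59413 ≡ 15 (mod 17); 15·8 ≡ 1, so inverse 8.
n ≡ 35·17119·46 + 34·19057·23 + 2·53159·6 + 13·59413·8 = 49281024.
49281024 mod 1010021 = 800016.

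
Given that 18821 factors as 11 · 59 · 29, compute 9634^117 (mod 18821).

Mod 11: 9634 ≡ 9; by Fermat, exponent reduces to 117 mod 10 = 7; 9^7 ≡ 4 (mod 11).
Mod 59: 9634 ≡ 17; by Fermat, exponent reduces to 117 mod 58 = 1; 17^1 ≡ 17 (mod 59).
Mod 29: 9634 ≡ 6; by Fermat, exponent reduces to 117 mod 28 = 5; 6^5 ≡ 4 (mod 29).
Combine by CRT: x ≡ 4 (mod 11), x ≡ 17 (mod 59), x ≡ 4 (mod 29) ⇒ x ≡ 961 (mod 18821).

961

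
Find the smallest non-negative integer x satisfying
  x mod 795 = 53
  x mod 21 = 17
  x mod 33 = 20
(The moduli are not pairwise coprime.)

gcd(795, 21) = 3 and 3 | (17 − 53), so the pair is consistent; merging gives x ≡ 4028 (mod 5565), where 5565 = lcm(795, 21).
gcd(5565, 33) = 3 and 3 | (20 − 4028), so the pair is consistent; merging gives x ≡ 26288 (mod 61215), where 61215 = lcm(5565, 33).
The solution is unique modulo lcm(795, 21, 33) = 61215.

26288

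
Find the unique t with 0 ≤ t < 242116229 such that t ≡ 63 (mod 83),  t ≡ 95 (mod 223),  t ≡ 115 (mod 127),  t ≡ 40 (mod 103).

239158006

Combine the congruences pairwise.
From t ≡ 63 (mod 83) write t = 63 + 83s. Substituting into t ≡ 95 (mod 223) gives 83s ≡ 32 (mod 223), and since 83⁻¹ ≡ 43 (mod 223), s ≡ 38. Hence t ≡ 63 + 83·38 = 3217 (mod 18509).
From t ≡ 3217 (mod 18509) write t = 3217 + 18509s. Substituting into t ≡ 115 (mod 127) gives 18509s ≡ 73 (mod 127), and since 94⁻¹ ≡ 50 (mod 127), s ≡ 94. Hence t ≡ 3217 + 18509·94 = 1743063 (mod 2350643).
From t ≡ 1743063 (mod 2350643) write t = 1743063 + 2350643s. Substituting into t ≡ 40 (mod 103) gives 2350643s ≡ 46 (mod 103), and since 80⁻¹ ≡ 94 (mod 103), s ≡ 101. Hence t ≡ 1743063 + 2350643·101 = 239158006 (mod 242116229).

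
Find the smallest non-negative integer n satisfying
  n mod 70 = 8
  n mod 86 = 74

848

gcd(70, 86) = 2 and 2 | (74 − 8), so the pair is consistent; merging gives n ≡ 848 (mod 3010), where 3010 = lcm(70, 86).
The solution is unique modulo lcm(70, 86) = 3010.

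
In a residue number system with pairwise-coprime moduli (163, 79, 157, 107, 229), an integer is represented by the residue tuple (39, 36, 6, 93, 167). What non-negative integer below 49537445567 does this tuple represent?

From x ≡ 39 (mod 163) write x = 39 + 163t. Substituting into x ≡ 36 (mod 79) gives 163t ≡ 76 (mod 79), and since 5⁻¹ ≡ 16 (mod 79), t ≡ 31. Hence x ≡ 39 + 163·31 = 5092 (mod 12877).
From x ≡ 5092 (mod 12877) write x = 5092 + 12877t. Substituting into x ≡ 6 (mod 157) gives 12877t ≡ 95 (mod 157), and since 3⁻¹ ≡ 105 (mod 157), t ≡ 84. Hence x ≡ 5092 + 12877·84 = 1086760 (mod 2021689).
From x ≡ 1086760 (mod 2021689) write x = 1086760 + 2021689t. Substituting into x ≡ 93 (mod 107) gives 2021689t ≡ 25 (mod 107), and since 31⁻¹ ≡ 38 (mod 107), t ≡ 94. Hence x ≡ 1086760 + 2021689·94 = 191125526 (mod 216320723).
From x ≡ 191125526 (mod 216320723) write x = 191125526 + 216320723t. Substituting into x ≡ 167 (mod 229) gives 216320723t ≡ 102 (mod 229), and since 224⁻¹ ≡ 183 (mod 229), t ≡ 117. Hence x ≡ 191125526 + 216320723·117 = 25500650117 (mod 49537445567).

25500650117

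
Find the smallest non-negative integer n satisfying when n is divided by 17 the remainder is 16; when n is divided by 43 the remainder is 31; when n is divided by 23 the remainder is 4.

2396

Combine the congruences pairwise.
From n ≡ 16 (mod 17) write n = 16 + 17t. Substituting into n ≡ 31 (mod 43) gives 17t ≡ 15 (mod 43), and since 17⁻¹ ≡ 38 (mod 43), t ≡ 11. Hence n ≡ 16 + 17·11 = 203 (mod 731).
From n ≡ 203 (mod 731) write n = 203 + 731t. Substituting into n ≡ 4 (mod 23) gives 731t ≡ 8 (mod 23), and since 18⁻¹ ≡ 9 (mod 23), t ≡ 3. Hence n ≡ 203 + 731·3 = 2396 (mod 16813).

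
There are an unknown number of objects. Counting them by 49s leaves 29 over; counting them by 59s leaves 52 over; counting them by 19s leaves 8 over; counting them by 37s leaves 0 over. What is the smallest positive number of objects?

1875308

The moduli are pairwise coprime; M = 49·59·19·37 = 2032373.
M/49 = 41477; 41477 ≡ 23 (mod 49); 23·32 ≡ 1, so inverse 32.
M/59 = 34447; 34447 ≡ 50 (mod 59); 50·13 ≡ 1, so inverse 13.
M/19 = 106967; 106967 ≡ 16 (mod 19); 16·6 ≡ 1, so inverse 6.
M/37 = 54929; 54929 ≡ 21 (mod 37); 21·30 ≡ 1, so inverse 30.
N ≡ 29·41477·32 + 52·34447·13 + 8·106967·6 + 0·54929·30 = 66911244.
66911244 mod 2032373 = 1875308.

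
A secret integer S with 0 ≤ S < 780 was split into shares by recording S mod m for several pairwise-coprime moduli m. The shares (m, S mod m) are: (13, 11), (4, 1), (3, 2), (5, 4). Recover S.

89

From S ≡ 11 (mod 13) write S = 11 + 13t. Substituting into S ≡ 1 (mod 4) gives 13t ≡ 2 (mod 4), and since 1⁻¹ ≡ 1 (mod 4), t ≡ 2. Hence S ≡ 11 + 13·2 = 37 (mod 52).
From S ≡ 37 (mod 52) write S = 37 + 52t. Substituting into S ≡ 2 (mod 3) gives 52t ≡ 1 (mod 3), and since 1⁻¹ ≡ 1 (mod 3), t ≡ 1. Hence S ≡ 37 + 52·1 = 89 (mod 156).
From S ≡ 89 (mod 156) write S = 89 + 156t. Substituting into S ≡ 4 (mod 5) gives 156t ≡ 0 (mod 5), and since 1⁻¹ ≡ 1 (mod 5), t ≡ 0. Hence S ≡ 89 + 156·0 = 89 (mod 780).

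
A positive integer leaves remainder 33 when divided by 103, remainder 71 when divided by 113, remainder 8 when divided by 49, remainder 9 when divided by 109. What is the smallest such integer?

Combine the congruences pairwise.
From N ≡ 33 (mod 103) write N = 33 + 103t. Substituting into N ≡ 71 (mod 113) gives 103t ≡ 38 (mod 113), and since 103⁻¹ ≡ 79 (mod 113), t ≡ 64. Hence N ≡ 33 + 103·64 = 6625 (mod 11639).
From N ≡ 6625 (mod 11639) write N = 6625 + 11639t. Substituting into N ≡ 8 (mod 49) gives 11639t ≡ 47 (mod 49), and since 26⁻¹ ≡ 17 (mod 49), t ≡ 15. Hence N ≡ 6625 + 11639·15 = 181210 (mod 570311).
From N ≡ 181210 (mod 570311) write N = 181210 + 570311t. Substituting into N ≡ 9 (mod 109) gives 570311t ≡ 66 (mod 109), and since 23⁻¹ ≡ 19 (mod 109), t ≡ 55. Hence N ≡ 181210 + 570311·55 = 31548315 (mod 62163899).

31548315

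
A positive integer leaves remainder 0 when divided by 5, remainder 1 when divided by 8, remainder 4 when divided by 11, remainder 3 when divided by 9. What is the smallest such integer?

345

Combine the congruences pairwise.
From a ≡ 0 (mod 5) write a = 0 + 5t. Substituting into a ≡ 1 (mod 8) gives 5t ≡ 1 (mod 8), and since 5⁻¹ ≡ 5 (mod 8), t ≡ 5. Hence a ≡ 0 + 5·5 = 25 (mod 40).
From a ≡ 25 (mod 40) write a = 25 + 40t. Substituting into a ≡ 4 (mod 11) gives 40t ≡ 1 (mod 11), and since 7⁻¹ ≡ 8 (mod 11), t ≡ 8. Hence a ≡ 25 + 40·8 = 345 (mod 440).
From a ≡ 345 (mod 440) write a = 345 + 440t. Substituting into a ≡ 3 (mod 9) gives 440t ≡ 0 (mod 9), and since 8⁻¹ ≡ 8 (mod 9), t ≡ 0. Hence a ≡ 345 + 440·0 = 345 (mod 3960).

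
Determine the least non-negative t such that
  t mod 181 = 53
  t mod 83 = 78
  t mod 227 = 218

The moduli are pairwise coprime; N = 181·83·227 = 3410221.
N/181 = 18841; 18841 ≡ 17 (mod 181); 17·32 ≡ 1, so inverse 32.
N/83 = 41087; 41087 ≡ 2 (mod 83); 2·42 ≡ 1, so inverse 42.
N/227 = 15023; 15023 ≡ 41 (mod 227); 41·72 ≡ 1, so inverse 72.
t ≡ 53·18841·32 + 78·41087·42 + 218·15023·72 = 402356356.
402356356 mod 3410221 = 3360499.

3360499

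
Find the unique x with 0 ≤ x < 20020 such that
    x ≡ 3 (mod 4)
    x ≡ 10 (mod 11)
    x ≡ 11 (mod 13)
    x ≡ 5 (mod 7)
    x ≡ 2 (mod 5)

The moduli are pairwise coprime; N = 4·11·13·7·5 = 20020.
N/4 = 5005; 5005 ≡ 1 (mod 4), inverse 1.
N/11 = 1820; 1820 ≡ 5 (mod 11); 5·9 ≡ 1, so inverse 9.
N/13 = 1540; 1540 ≡ 6 (mod 13); 6·11 ≡ 1, so inverse 11.
N/7 = 2860; 2860 ≡ 4 (mod 7); 4·2 ≡ 1, so inverse 2.
N/5 = 4004; 4004 ≡ 4 (mod 5); 4·4 ≡ 1, so inverse 4.
x ≡ 3·5005·1 + 10·1820·9 + 11·1540·11 + 5·2860·2 + 2·4004·4 = 425787.
425787 mod 20020 = 5367.

5367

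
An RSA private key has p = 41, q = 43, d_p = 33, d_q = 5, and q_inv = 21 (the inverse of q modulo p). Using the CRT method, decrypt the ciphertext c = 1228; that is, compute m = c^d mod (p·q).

m₁ = c^(d_p) mod p: c ≡ 39 (mod 41), and 39^33 mod 41 = 8.
m₂ = c^(d_q) mod q: c ≡ 24 (mod 43), and 24^5 mod 43 = 13.
h = q_inv·(m₁ − m₂) mod p = 21·(8 − 13) mod 41 = 18.
m = m₂ + h·q = 13 + 18·43 = 787.

787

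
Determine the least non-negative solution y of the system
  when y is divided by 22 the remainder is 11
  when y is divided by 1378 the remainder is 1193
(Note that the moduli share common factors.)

gcd(22, 1378) = 2 and 2 | (1193 − 11), so the pair is consistent; merging gives y ≡ 3949 (mod 15158), where 15158 = lcm(22, 1378).
The solution is unique modulo lcm(22, 1378) = 15158.

3949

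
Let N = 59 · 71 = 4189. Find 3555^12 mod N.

735

Mod 59: 3555 ≡ 15; 15^12 ≡ 27 (mod 59).
Mod 71: 3555 ≡ 5; 5^12 ≡ 25 (mod 71).
Combine by CRT: x ≡ 27 (mod 59), x ≡ 25 (mod 71) ⇒ x ≡ 735 (mod 4189).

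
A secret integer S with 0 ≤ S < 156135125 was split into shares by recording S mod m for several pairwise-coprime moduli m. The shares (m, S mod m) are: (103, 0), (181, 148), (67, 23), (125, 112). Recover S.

The moduli are pairwise coprime; N = 103·181·67·125 = 156135125.
N/103 = 1515875; 1515875 ≡ 24 (mod 103); 24·73 ≡ 1, so inverse 73.
N/181 = 862625; 862625 ≡ 160 (mod 181); 160·112 ≡ 1, so inverse 112.
N/67 = 2330375; 2330375 ≡ 48 (mod 67); 48·7 ≡ 1, so inverse 7.
N/125 = 1249081; 1249081 ≡ 81 (mod 125); 81·71 ≡ 1, so inverse 71.
S ≡ 0·1515875·73 + 148·862625·112 + 23·2330375·7 + 112·1249081·71 = 24606754487.
24606754487 mod 156135125 = 93539862.

93539862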